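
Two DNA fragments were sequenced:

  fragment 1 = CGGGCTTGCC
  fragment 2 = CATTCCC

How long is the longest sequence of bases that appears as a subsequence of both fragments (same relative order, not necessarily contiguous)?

Let dp[i][j] be the LCS length of the first i bases of fragment 1 and the first j bases of fragment 2. dp[i][j] = dp[i-1][j-1]+1 when the i-th and j-th bases match, else max(dp[i-1][j], dp[i][j-1]).
    ·  C  A  T  T  C  C  C
 ·  0  0  0  0  0  0  0  0
 C  0  1  1  1  1  1  1  1
 G  0  1  1  1  1  1  1  1
 G  0  1  1  1  1  1  1  1
 G  0  1  1  1  1  1  1  1
 C  0  1  1  1  1  2  2  2
 T  0  1  1  2  2  2  2  2
 T  0  1  1  2  3  3  3  3
 G  0  1  1  2  3  3  3  3
 C  0  1  1  2  3  4  4  4
 C  0  1  1  2  3  4  5  5
dp[10][7] = 5. One LCS (by backtracking along matches): CTTCC.

5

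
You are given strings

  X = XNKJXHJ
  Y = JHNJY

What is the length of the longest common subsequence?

Let dp[i][j] be the LCS length of the first i characters of X and the first j characters of Y. dp[i][j] = dp[i-1][j-1]+1 when the i-th and j-th characters match, else max(dp[i-1][j], dp[i][j-1]).
    ·  J  H  N  J  Y
 ·  0  0  0  0  0  0
 X  0  0  0  0  0  0
 N  0  0  0  1  1  1
 K  0  0  0  1  1  1
 J  0  1  1  1  2  2
 X  0  1  1  1  2  2
 H  0  1  2  2  2  2
 J  0  1  2  2  3  3
dp[7][5] = 3. One LCS (by backtracking along matches): JHJ.

3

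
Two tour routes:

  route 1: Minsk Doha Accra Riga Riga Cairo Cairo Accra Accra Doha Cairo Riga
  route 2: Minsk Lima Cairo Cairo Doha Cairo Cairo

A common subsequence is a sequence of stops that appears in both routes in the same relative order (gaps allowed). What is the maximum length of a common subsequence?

5

One common subsequence of length 5: Minsk (route 1 #1, route 2 #1) → Cairo (route 1 #6, route 2 #3) → Cairo (route 1 #7, route 2 #4) → Doha (route 1 #10, route 2 #5) → Cairo (route 1 #11, route 2 #7), and the DP table's final entry dp[12][7] is also 5, so no common subsequence is longer.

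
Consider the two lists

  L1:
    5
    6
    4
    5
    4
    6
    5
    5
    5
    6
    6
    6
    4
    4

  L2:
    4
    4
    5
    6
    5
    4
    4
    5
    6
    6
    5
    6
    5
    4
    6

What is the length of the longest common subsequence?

9

One common subsequence of length 9: 5 at L1[1]=L2[3], 6 at L1[2]=L2[4], 4 at L1[3]=L2[6], 4 at L1[5]=L2[7], 5 at L1[9]=L2[8], 6 at L1[10]=L2[9], 6 at L1[11]=L2[10], 6 at L1[12]=L2[12], 4 at L1[13]=L2[14]. Since dp[14][15] = 9, nothing longer is possible.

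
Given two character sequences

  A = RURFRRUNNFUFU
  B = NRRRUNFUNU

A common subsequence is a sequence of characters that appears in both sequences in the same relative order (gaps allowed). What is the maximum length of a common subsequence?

Pick R (A #3, B #2) → R (A #5, B #3) → R (A #6, B #4) → U (A #7, B #5) → N (A #9, B #6) → F (A #10, B #7) → U (A #11, B #8) → U (A #13, B #10); all 8 characters appear in both, in order. The LCS DP gives dp[13][10] = 8, so this is optimal.

8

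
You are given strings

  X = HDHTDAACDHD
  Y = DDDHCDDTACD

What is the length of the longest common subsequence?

6

Let dp[i][j] be the LCS length of the first i characters of X and the first j characters of Y. dp[i][j] = dp[i-1][j-1]+1 when the i-th and j-th characters match, else max(dp[i-1][j], dp[i][j-1]).
    ·  D  D  D  H  C  D  D  T  A  C  D
 ·  0  0  0  0  0  0  0  0  0  0  0  0
 H  0  0  0  0  1  1  1  1  1  1  1  1
 D  0  1  1  1  1  1  2  2  2  2  2  2
 H  0  1  1  1  2  2  2  2  2  2  2  2
 T  0  1  1  1  2  2  2  2  3  3  3  3
 D  0  1  2  2  2  2  3  3  3  3  3  4
 A  0  1  2  2  2  2  3  3  3  4  4  4
 A  0  1  2  2  2  2  3  3  3  4  4  4
 C  0  1  2  2  2  3  3  3  3  4  5  5
 D  0  1  2  3  3  3  4  4  4  4  5  6
 H  0  1  2  3  4  4  4  4  4  4  5  6
 D  0  1  2  3  4  4  5  5  5  5  5  6
dp[11][11] = 6. One LCS (by backtracking along matches): HDTACD.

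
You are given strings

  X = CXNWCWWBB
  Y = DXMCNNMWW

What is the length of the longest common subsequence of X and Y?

4

Taking C at X[1]=Y[4], N at X[3]=Y[6], W at X[6]=Y[8], W at X[7]=Y[9] gives a common subsequence of length 4. The LCS DP gives dp[9][9] = 4, so this is optimal.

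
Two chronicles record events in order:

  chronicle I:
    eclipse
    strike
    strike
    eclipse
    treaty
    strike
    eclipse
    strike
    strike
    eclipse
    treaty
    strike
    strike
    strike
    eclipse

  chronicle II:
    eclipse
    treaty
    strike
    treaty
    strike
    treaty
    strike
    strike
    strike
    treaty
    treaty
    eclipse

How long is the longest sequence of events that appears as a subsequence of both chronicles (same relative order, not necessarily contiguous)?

Taking eclipse at chronicle I[1]=chronicle II[1], then strike at chronicle I[2]=chronicle II[3], then strike at chronicle I[3]=chronicle II[5], then treaty at chronicle I[5]=chronicle II[6], then strike at chronicle I[6]=chronicle II[7], then strike at chronicle I[8]=chronicle II[8], then strike at chronicle I[9]=chronicle II[9], then treaty at chronicle I[11]=chronicle II[11], then eclipse at chronicle I[15]=chronicle II[12] gives a common subsequence of length 9. dp[15][12] = 9 confirms this is the maximum.

9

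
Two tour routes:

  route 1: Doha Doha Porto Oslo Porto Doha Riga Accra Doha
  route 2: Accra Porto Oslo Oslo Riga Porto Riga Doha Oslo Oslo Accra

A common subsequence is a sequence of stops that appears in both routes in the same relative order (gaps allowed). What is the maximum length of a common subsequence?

5

Taking Porto [3,2], Oslo [4,4], Porto [5,6], Doha [6,8], Accra [8,11] gives a common subsequence of length 5. Since dp[9][11] = 5, nothing longer is possible.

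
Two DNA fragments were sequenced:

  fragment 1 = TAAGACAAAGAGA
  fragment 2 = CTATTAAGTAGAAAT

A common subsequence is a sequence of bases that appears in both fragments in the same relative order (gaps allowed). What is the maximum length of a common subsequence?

8

Taking T (fragment 1 #1, fragment 2 #5); then A (fragment 1 #2, fragment 2 #6); then A (fragment 1 #3, fragment 2 #7); then G (fragment 1 #4, fragment 2 #8); then A (fragment 1 #5, fragment 2 #10); then A (fragment 1 #7, fragment 2 #12); then A (fragment 1 #8, fragment 2 #13); then A (fragment 1 #9, fragment 2 #14) gives a common subsequence of length 8. The LCS DP gives dp[13][15] = 8, so this is optimal.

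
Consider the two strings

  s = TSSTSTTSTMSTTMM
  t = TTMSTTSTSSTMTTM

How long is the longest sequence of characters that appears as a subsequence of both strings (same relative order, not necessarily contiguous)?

Taking T (s #1, t #2), S (s #2, t #4), S (s #3, t #7), T (s #4, t #8), S (s #5, t #9), S (s #8, t #10), T (s #9, t #11), M (s #10, t #12), T (s #12, t #13), T (s #13, t #14), M (s #15, t #15) gives a common subsequence of length 11, and the DP table's final entry dp[15][15] is also 11, so no common subsequence is longer.

11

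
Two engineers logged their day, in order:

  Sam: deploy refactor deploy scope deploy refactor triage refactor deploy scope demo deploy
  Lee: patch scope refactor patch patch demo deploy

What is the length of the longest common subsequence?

Taking scope [4,2], refactor [6,3], demo [11,6], deploy [12,7] gives a common subsequence of length 4. dp[12][7] = 4 confirms this is the maximum.

4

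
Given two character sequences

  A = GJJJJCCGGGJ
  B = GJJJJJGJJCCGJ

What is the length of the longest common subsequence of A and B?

Pick G [1,1], then J [2,5], then J [3,6], then J [4,8], then J [5,9], then C [6,10], then C [7,11], then G [10,12], then J [11,13]; all 9 characters appear in both, in order. The LCS DP gives dp[11][13] = 9, so this is optimal.

9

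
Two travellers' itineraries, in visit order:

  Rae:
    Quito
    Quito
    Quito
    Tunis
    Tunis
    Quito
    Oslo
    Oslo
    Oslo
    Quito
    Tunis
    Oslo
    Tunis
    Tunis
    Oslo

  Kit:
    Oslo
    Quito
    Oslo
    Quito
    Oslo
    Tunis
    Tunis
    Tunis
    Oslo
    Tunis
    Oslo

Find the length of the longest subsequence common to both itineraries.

8

Taking Quito [1,2], then Quito [2,4], then Tunis [4,6], then Tunis [5,7], then Tunis [11,8], then Oslo [12,9], then Tunis [14,10], then Oslo [15,11] gives a common subsequence of length 8. Since dp[15][11] = 8, nothing longer is possible.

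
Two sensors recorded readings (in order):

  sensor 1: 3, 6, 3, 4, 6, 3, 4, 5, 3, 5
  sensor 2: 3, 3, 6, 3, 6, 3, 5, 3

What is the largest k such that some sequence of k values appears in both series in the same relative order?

7

Let dp[i][j] be the LCS length of the first i values of sensor 1 and the first j values of sensor 2. dp[i][j] = dp[i-1][j-1]+1 when the i-th and j-th values match, else max(dp[i-1][j], dp[i][j-1]).
    ·  3  3  6  3  6  3  5  3
 ·  0  0  0  0  0  0  0  0  0
 3  0  1  1  1  1  1  1  1  1
 6  0  1  1  2  2  2  2  2  2
 3  0  1  2  2  3  3  3  3  3
 4  0  1  2  2  3  3  3  3  3
 6  0  1  2  3  3  4  4  4  4
 3  0  1  2  3  4  4  5  5  5
 4  0  1  2  3  4  4  5  5  5
 5  0  1  2  3  4  4  5  6  6
 3  0  1  2  3  4  4  5  6  7
 5  0  1  2  3  4  4  5  6  7
dp[10][8] = 7. One LCS (by backtracking along matches): 3, 6, 3, 6, 3, 5, 3.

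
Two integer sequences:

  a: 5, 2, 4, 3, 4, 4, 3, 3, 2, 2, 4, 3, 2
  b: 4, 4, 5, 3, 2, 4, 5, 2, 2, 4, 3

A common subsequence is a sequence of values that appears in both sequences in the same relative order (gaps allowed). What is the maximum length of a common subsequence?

7

Let dp[i][j] be the LCS length of the first i values of a and the first j values of b. dp[i][j] = dp[i-1][j-1]+1 when the i-th and j-th values match, else max(dp[i-1][j], dp[i][j-1]).
    ·  4  4  5  3  2  4  5  2  2  4  3
 ·  0  0  0  0  0  0  0  0  0  0  0  0
 5  0  0  0  1  1  1  1  1  1  1  1  1
 2  0  0  0  1  1  2  2  2  2  2  2  2
 4  0  1  1  1  1  2  3  3  3  3  3  3
 3  0  1  1  1  2  2  3  3  3  3  3  4
 4  0  1  2  2  2  2  3  3  3  3  4  4
 4  0  1  2  2  2  2  3  3  3  3  4  4
 3  0  1  2  2  3  3  3  3  3  3  4  5
 3  0  1  2  2  3  3  3  3  3  3  4  5
 2  0  1  2  2  3  4  4  4  4  4  4  5
 2  0  1  2  2  3  4  4  4  5  5  5  5
 4  0  1  2  2  3  4  5  5  5  5  6  6
 3  0  1  2  2  3  4  5  5  5  5  6  7
 2  0  1  2  2  3  4  5  5  6  6  6  7
dp[13][11] = 7. One LCS (by backtracking along matches): 5, 2, 4, 2, 2, 4, 3.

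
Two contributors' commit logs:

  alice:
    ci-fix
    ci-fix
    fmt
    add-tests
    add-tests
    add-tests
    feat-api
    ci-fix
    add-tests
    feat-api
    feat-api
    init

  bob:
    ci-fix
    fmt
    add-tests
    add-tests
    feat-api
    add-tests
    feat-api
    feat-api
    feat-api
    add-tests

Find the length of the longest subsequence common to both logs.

Match ci-fix (alice #2, bob #1), then fmt (alice #3, bob #2), then add-tests (alice #4, bob #3), then add-tests (alice #5, bob #4), then add-tests (alice #6, bob #6), then feat-api (alice #7, bob #7), then feat-api (alice #10, bob #8), then feat-api (alice #11, bob #9) — 8 commits in the same relative order in both, and the DP table's final entry dp[12][10] is also 8, so no common subsequence is longer.

8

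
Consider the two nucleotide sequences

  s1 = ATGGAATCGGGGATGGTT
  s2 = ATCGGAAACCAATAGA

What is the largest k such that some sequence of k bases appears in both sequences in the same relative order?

Match A at s1[1]=s2[1], T at s1[2]=s2[2], G at s1[3]=s2[4], G at s1[4]=s2[5], A at s1[5]=s2[7], A at s1[6]=s2[8], C at s1[8]=s2[10], A at s1[13]=s2[12], T at s1[14]=s2[13], G at s1[15]=s2[15] — 10 bases in the same relative order in both. The LCS DP gives dp[18][16] = 10, so this is optimal.

10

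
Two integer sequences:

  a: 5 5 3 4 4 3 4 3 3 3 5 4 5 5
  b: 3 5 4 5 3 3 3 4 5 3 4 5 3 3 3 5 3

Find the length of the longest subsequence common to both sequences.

Pick 5 at a[1]=b[2], 5 at a[2]=b[4], 3 at a[3]=b[7], 4 at a[4]=b[8], 3 at a[6]=b[10], 4 at a[7]=b[11], 3 at a[8]=b[13], 3 at a[9]=b[14], 3 at a[10]=b[15], 5 at a[11]=b[16]; all 10 values appear in both, in order. The LCS DP gives dp[14][17] = 10, so this is optimal.

10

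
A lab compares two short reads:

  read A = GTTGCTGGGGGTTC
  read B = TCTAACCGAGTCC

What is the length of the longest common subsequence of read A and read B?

7

One common subsequence of length 7: T (read A #2, read B #1), then T (read A #3, read B #3), then C (read A #5, read B #7), then G (read A #7, read B #8), then G (read A #11, read B #10), then T (read A #12, read B #11), then C (read A #14, read B #13). Since dp[14][13] = 7, nothing longer is possible.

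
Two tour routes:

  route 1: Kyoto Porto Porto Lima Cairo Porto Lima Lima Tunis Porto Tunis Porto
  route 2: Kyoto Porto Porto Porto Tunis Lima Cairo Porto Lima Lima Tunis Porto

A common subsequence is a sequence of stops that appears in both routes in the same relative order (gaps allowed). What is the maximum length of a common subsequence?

Taking Kyoto at route 1[1]=route 2[1]; then Porto at route 1[2]=route 2[3]; then Porto at route 1[3]=route 2[4]; then Lima at route 1[4]=route 2[6]; then Cairo at route 1[5]=route 2[7]; then Porto at route 1[6]=route 2[8]; then Lima at route 1[7]=route 2[9]; then Lima at route 1[8]=route 2[10]; then Tunis at route 1[11]=route 2[11]; then Porto at route 1[12]=route 2[12] gives a common subsequence of length 10. Since dp[12][12] = 10, nothing longer is possible.

10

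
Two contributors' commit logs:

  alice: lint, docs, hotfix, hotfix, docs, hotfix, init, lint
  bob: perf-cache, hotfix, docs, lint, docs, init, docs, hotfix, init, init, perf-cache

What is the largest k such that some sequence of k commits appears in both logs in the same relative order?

5

Taking lint (alice #1, bob #4), then docs (alice #2, bob #5), then docs (alice #5, bob #7), then hotfix (alice #6, bob #8), then init (alice #7, bob #10) gives a common subsequence of length 5, and the DP table's final entry dp[8][11] is also 5, so no common subsequence is longer.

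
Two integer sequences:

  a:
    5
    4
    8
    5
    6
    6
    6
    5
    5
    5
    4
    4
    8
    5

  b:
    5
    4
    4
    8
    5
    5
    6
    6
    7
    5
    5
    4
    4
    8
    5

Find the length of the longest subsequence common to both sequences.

Match 5 [1,1], 4 [2,3], 8 [3,4], 5 [4,6], 6 [5,7], 6 [6,8], 5 [9,10], 5 [10,11], 4 [11,12], 4 [12,13], 8 [13,14], 5 [14,15] — 12 values in the same relative order in both. The LCS DP gives dp[14][15] = 12, so this is optimal.

12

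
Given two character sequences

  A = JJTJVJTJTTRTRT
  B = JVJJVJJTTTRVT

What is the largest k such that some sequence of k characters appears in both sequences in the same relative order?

11

Match J (A #1, B #1) → J (A #2, B #3) → J (A #4, B #4) → V (A #5, B #5) → J (A #6, B #6) → J (A #8, B #7) → T (A #9, B #8) → T (A #10, B #9) → T (A #12, B #10) → R (A #13, B #11) → T (A #14, B #13) — 11 characters in the same relative order in both. dp[14][13] = 11 confirms this is the maximum.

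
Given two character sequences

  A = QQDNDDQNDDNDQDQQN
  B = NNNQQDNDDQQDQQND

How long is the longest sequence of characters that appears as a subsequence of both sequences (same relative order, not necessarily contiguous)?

One common subsequence of length 12: Q at A[1]=B[4], Q at A[2]=B[5], D at A[3]=B[6], N at A[4]=B[7], D at A[5]=B[8], D at A[6]=B[9], Q at A[7]=B[10], Q at A[13]=B[11], D at A[14]=B[12], Q at A[15]=B[13], Q at A[16]=B[14], N at A[17]=B[15]. dp[17][16] = 12 confirms this is the maximum.

12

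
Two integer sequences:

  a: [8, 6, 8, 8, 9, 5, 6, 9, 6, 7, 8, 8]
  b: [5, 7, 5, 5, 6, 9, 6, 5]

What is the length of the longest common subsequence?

Taking 5 (a #6, b #4), 6 (a #7, b #5), 9 (a #8, b #6), 6 (a #9, b #7) gives a common subsequence of length 4. Since dp[12][8] = 4, nothing longer is possible.

4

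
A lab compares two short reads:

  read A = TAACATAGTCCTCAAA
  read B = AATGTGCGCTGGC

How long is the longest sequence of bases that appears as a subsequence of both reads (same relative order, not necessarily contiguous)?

9

Match A at read A[3]=read B[1]; then A at read A[5]=read B[2]; then T at read A[6]=read B[3]; then G at read A[8]=read B[4]; then T at read A[9]=read B[5]; then C at read A[10]=read B[7]; then C at read A[11]=read B[9]; then T at read A[12]=read B[10]; then C at read A[13]=read B[13] — 9 bases in the same relative order in both. The LCS DP gives dp[16][13] = 9, so this is optimal.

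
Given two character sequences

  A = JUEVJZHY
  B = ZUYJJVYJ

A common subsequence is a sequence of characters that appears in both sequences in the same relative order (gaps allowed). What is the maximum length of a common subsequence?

Let dp[i][j] be the LCS length of the first i characters of A and the first j characters of B. dp[i][j] = dp[i-1][j-1]+1 when the i-th and j-th characters match, else max(dp[i-1][j], dp[i][j-1]).
    ·  Z  U  Y  J  J  V  Y  J
 ·  0  0  0  0  0  0  0  0  0
 J  0  0  0  0  1  1  1  1  1
 U  0  0  1  1  1  1  1  1  1
 E  0  0  1  1  1  1  1  1  1
 V  0  0  1  1  1  1  2  2  2
 J  0  0  1  1  2  2  2  2  3
 Z  0  1  1  1  2  2  2  2  3
 H  0  1  1  1  2  2  2  2  3
 Y  0  1  1  2  2  2  2  3  3
dp[8][8] = 3. One LCS (by backtracking along matches): JVJ.

3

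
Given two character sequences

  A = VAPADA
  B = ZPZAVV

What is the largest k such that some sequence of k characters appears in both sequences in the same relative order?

2

Taking P at A[3]=B[2], A at A[4]=B[4] gives a common subsequence of length 2. The LCS DP gives dp[6][6] = 2, so this is optimal.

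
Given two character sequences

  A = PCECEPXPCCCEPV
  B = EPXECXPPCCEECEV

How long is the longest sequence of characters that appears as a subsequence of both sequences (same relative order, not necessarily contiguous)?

10

Pick P at A[1]=B[2]; then E at A[3]=B[4]; then C at A[4]=B[5]; then P at A[6]=B[7]; then P at A[8]=B[8]; then C at A[9]=B[9]; then C at A[10]=B[10]; then C at A[11]=B[13]; then E at A[12]=B[14]; then V at A[14]=B[15]; all 10 characters appear in both, in order. The LCS DP gives dp[14][15] = 10, so this is optimal.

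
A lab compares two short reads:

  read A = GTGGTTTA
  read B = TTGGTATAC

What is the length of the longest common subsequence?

6

Pick T at read A[2]=read B[2], then G at read A[3]=read B[3], then G at read A[4]=read B[4], then T at read A[5]=read B[5], then T at read A[7]=read B[7], then A at read A[8]=read B[8]; all 6 bases appear in both, in order. Since dp[8][9] = 6, nothing longer is possible.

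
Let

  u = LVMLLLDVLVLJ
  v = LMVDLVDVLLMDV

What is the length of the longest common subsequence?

7

Match L at u[1]=v[1], V at u[2]=v[3], L at u[4]=v[5], L at u[5]=v[9], L at u[6]=v[10], D at u[7]=v[12], V at u[10]=v[13] — 7 characters in the same relative order in both. dp[12][13] = 7 confirms this is the maximum.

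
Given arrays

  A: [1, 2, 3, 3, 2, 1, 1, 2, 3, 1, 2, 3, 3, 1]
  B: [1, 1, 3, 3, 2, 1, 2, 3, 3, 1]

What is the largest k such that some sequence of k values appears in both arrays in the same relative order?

9

Pick 1 at A[1]=B[2], then 3 at A[3]=B[3], then 3 at A[4]=B[4], then 2 at A[8]=B[5], then 1 at A[10]=B[6], then 2 at A[11]=B[7], then 3 at A[12]=B[8], then 3 at A[13]=B[9], then 1 at A[14]=B[10]; all 9 values appear in both, in order. The LCS DP gives dp[14][10] = 9, so this is optimal.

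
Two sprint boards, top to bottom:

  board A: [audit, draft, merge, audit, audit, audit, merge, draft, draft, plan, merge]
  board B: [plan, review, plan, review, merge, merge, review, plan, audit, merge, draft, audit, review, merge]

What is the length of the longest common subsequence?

5

Taking merge [3,6]; then audit [6,9]; then merge [7,10]; then draft [8,11]; then merge [11,14] gives a common subsequence of length 5. dp[11][14] = 5 confirms this is the maximum.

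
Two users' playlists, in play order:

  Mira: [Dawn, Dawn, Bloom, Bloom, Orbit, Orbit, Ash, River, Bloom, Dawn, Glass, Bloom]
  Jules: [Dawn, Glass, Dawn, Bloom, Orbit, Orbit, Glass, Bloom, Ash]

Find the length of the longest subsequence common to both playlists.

7

One common subsequence of length 7: Dawn (Mira #1, Jules #1) → Dawn (Mira #2, Jules #3) → Bloom (Mira #4, Jules #4) → Orbit (Mira #5, Jules #5) → Orbit (Mira #6, Jules #6) → Glass (Mira #11, Jules #7) → Bloom (Mira #12, Jules #8), and the DP table's final entry dp[12][9] is also 7, so no common subsequence is longer.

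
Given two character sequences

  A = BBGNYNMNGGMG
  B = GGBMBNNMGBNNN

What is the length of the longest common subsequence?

Pick B (A #1, B #3), then B (A #2, B #5), then G (A #3, B #9), then N (A #4, B #11), then N (A #6, B #12), then N (A #8, B #13); all 6 characters appear in both, in order, and the DP table's final entry dp[12][13] is also 6, so no common subsequence is longer.

6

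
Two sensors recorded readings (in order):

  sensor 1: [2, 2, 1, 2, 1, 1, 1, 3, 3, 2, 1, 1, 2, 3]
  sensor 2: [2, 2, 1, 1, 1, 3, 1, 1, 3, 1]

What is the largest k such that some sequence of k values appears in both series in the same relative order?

9

Let dp[i][j] be the LCS length of the first i values of sensor 1 and the first j values of sensor 2. dp[i][j] = dp[i-1][j-1]+1 when the i-th and j-th values match, else max(dp[i-1][j], dp[i][j-1]).
    ·  2  2  1  1  1  3  1  1  3  1
 ·  0  0  0  0  0  0  0  0  0  0  0
 2  0  1  1  1  1  1  1  1  1  1  1
 2  0  1  2  2  2  2  2  2  2  2  2
 1  0  1  2  3  3  3  3  3  3  3  3
 2  0  1  2  3  3  3  3  3  3  3  3
 1  0  1  2  3  4  4  4  4  4  4  4
 1  0  1  2  3  4  5  5  5  5  5  5
 1  0  1  2  3  4  5  5  6  6  6  6
 3  0  1  2  3  4  5  6  6  6  7  7
 3  0  1  2  3  4  5  6  6  6  7  7
 2  0  1  2  3  4  5  6  6  6  7  7
 1  0  1  2  3  4  5  6  7  7  7  8
 1  0  1  2  3  4  5  6  7  8  8  8
 2  0  1  2  3  4  5  6  7  8  8  8
 3  0  1  2  3  4  5  6  7  8  9  9
dp[14][10] = 9. One LCS (by backtracking along matches): 2, 2, 1, 1, 1, 3, 1, 1, 3.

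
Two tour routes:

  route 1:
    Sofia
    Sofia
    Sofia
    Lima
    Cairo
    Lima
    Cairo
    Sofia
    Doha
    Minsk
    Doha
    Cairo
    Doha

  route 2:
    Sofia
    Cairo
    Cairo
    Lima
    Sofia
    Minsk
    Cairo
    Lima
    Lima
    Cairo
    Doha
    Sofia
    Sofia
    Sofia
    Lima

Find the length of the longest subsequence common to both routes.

Pick Sofia at route 1[1]=route 2[1], Cairo at route 1[5]=route 2[3], Lima at route 1[6]=route 2[4], Sofia at route 1[8]=route 2[5], Minsk at route 1[10]=route 2[6], Cairo at route 1[12]=route 2[10], Doha at route 1[13]=route 2[11]; all 7 stops appear in both, in order. dp[13][15] = 7 confirms this is the maximum.

7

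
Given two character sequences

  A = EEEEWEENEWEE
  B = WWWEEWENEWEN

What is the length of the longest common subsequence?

8

Taking E (A #3, B #4) → E (A #4, B #5) → W (A #5, B #6) → E (A #7, B #7) → N (A #8, B #8) → E (A #9, B #9) → W (A #10, B #10) → E (A #11, B #11) gives a common subsequence of length 8, and the DP table's final entry dp[12][12] is also 8, so no common subsequence is longer.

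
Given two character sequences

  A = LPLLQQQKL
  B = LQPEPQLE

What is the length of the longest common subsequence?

4

Let dp[i][j] be the LCS length of the first i characters of A and the first j characters of B. dp[i][j] = dp[i-1][j-1]+1 when the i-th and j-th characters match, else max(dp[i-1][j], dp[i][j-1]).
    ·  L  Q  P  E  P  Q  L  E
 ·  0  0  0  0  0  0  0  0  0
 L  0  1  1  1  1  1  1  1  1
 P  0  1  1  2  2  2  2  2  2
 L  0  1  1  2  2  2  2  3  3
 L  0  1  1  2  2  2  2  3  3
 Q  0  1  2  2  2  2  3  3  3
 Q  0  1  2  2  2  2  3  3  3
 Q  0  1  2  2  2  2  3  3  3
 K  0  1  2  2  2  2  3  3  3
 L  0  1  2  2  2  2  3  4  4
dp[9][8] = 4. One LCS (by backtracking along matches): LPQL.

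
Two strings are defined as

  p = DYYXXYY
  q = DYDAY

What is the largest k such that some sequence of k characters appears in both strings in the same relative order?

3

Let dp[i][j] be the LCS length of the first i characters of p and the first j characters of q. dp[i][j] = dp[i-1][j-1]+1 when the i-th and j-th characters match, else max(dp[i-1][j], dp[i][j-1]).
    ·  D  Y  D  A  Y
 ·  0  0  0  0  0  0
 D  0  1  1  1  1  1
 Y  0  1  2  2  2  2
 Y  0  1  2  2  2  3
 X  0  1  2  2  2  3
 X  0  1  2  2  2  3
 Y  0  1  2  2  2  3
 Y  0  1  2  2  2  3
dp[7][5] = 3. One LCS (by backtracking along matches): DYY.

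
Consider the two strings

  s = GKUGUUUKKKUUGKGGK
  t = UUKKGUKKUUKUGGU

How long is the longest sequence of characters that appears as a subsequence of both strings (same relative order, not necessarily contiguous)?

Pick K [2,4] → G [4,5] → U [7,6] → K [9,7] → K [10,8] → U [11,9] → U [12,10] → K [14,11] → G [15,13] → G [16,14]; all 10 characters appear in both, in order, and the DP table's final entry dp[17][15] is also 10, so no common subsequence is longer.

10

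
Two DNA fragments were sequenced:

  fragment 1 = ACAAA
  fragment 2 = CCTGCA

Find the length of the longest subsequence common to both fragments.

Taking C (fragment 1 #2, fragment 2 #5); then A (fragment 1 #5, fragment 2 #6) gives a common subsequence of length 2. The LCS DP gives dp[5][6] = 2, so this is optimal.

2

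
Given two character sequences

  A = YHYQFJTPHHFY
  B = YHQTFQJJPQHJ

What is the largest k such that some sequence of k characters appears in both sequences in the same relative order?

7

Pick Y [1,1], H [2,2], Q [4,3], F [5,5], J [6,8], P [8,9], H [9,11]; all 7 characters appear in both, in order. The LCS DP gives dp[12][12] = 7, so this is optimal.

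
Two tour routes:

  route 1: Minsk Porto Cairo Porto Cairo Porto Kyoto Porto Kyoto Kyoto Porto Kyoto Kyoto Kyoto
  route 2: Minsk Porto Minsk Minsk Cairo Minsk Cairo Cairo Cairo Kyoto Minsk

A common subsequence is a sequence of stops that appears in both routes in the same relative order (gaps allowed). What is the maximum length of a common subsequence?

Pick Minsk [1,1] → Porto [2,2] → Cairo [3,8] → Cairo [5,9] → Kyoto [7,10]; all 5 stops appear in both, in order. The LCS DP gives dp[14][11] = 5, so this is optimal.

5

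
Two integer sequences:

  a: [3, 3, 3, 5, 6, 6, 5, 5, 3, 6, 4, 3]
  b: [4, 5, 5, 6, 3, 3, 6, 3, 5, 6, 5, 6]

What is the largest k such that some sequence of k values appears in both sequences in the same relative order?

7

One common subsequence of length 7: 3 (a #1, b #5), then 3 (a #2, b #6), then 3 (a #3, b #8), then 5 (a #4, b #9), then 6 (a #6, b #10), then 5 (a #8, b #11), then 6 (a #10, b #12), and the DP table's final entry dp[12][12] is also 7, so no common subsequence is longer.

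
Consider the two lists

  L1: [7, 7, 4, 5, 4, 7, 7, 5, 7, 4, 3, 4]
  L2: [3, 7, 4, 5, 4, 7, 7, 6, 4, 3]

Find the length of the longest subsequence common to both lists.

Let dp[i][j] be the LCS length of the first i values of L1 and the first j values of L2. dp[i][j] = dp[i-1][j-1]+1 when the i-th and j-th values match, else max(dp[i-1][j], dp[i][j-1]).
    ·  3  7  4  5  4  7  7  6  4  3
 ·  0  0  0  0  0  0  0  0  0  0  0
 7  0  0  1  1  1  1  1  1  1  1  1
 7  0  0  1  1  1  1  2  2  2  2  2
 4  0  0  1  2  2  2  2  2  2  3  3
 5  0  0  1  2  3  3  3  3  3  3  3
 4  0  0  1  2  3  4  4  4  4  4  4
 7  0  0  1  2  3  4  5  5  5  5  5
 7  0  0  1  2  3  4  5  6  6  6  6
 5  0  0  1  2  3  4  5  6  6  6  6
 7  0  0  1  2  3  4  5  6  6  6  6
 4  0  0  1  2  3  4  5  6  6  7  7
 3  0  1  1  2  3  4  5  6  6  7  8
 4  0  1  1  2  3  4  5  6  6  7  8
dp[12][10] = 8. One LCS (by backtracking along matches): 7, 4, 5, 4, 7, 7, 4, 3.

8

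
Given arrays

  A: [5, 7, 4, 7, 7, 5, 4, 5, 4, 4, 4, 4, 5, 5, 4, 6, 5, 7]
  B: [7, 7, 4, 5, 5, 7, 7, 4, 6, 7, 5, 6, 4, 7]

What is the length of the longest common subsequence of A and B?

9

Pick 7 [4,1], then 7 [5,2], then 4 [7,3], then 5 [8,4], then 5 [13,5], then 4 [15,8], then 6 [16,9], then 5 [17,11], then 7 [18,14]; all 9 values appear in both, in order, and the DP table's final entry dp[18][14] is also 9, so no common subsequence is longer.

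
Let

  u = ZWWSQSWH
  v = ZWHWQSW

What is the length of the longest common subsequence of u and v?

Let dp[i][j] be the LCS length of the first i characters of u and the first j characters of v. dp[i][j] = dp[i-1][j-1]+1 when the i-th and j-th characters match, else max(dp[i-1][j], dp[i][j-1]).
    ·  Z  W  H  W  Q  S  W
 ·  0  0  0  0  0  0  0  0
 Z  0  1  1  1  1  1  1  1
 W  0  1  2  2  2  2  2  2
 W  0  1  2  2  3  3  3  3
 S  0  1  2  2  3  3  4  4
 Q  0  1  2  2  3  4  4  4
 S  0  1  2  2  3  4  5  5
 W  0  1  2  2  3  4  5  6
 H  0  1  2  3  3  4  5  6
dp[8][7] = 6. One LCS (by backtracking along matches): ZWWQSW.

6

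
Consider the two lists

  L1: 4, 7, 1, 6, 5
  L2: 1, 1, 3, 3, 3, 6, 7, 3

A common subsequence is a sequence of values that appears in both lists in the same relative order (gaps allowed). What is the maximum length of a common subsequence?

Let dp[i][j] be the LCS length of the first i values of L1 and the first j values of L2. dp[i][j] = dp[i-1][j-1]+1 when the i-th and j-th values match, else max(dp[i-1][j], dp[i][j-1]).
    ·  1  1  3  3  3  6  7  3
 ·  0  0  0  0  0  0  0  0  0
 4  0  0  0  0  0  0  0  0  0
 7  0  0  0  0  0  0  0  1  1
 1  0  1  1  1  1  1  1  1  1
 6  0  1  1  1  1  1  2  2  2
 5  0  1  1  1  1  1  2  2  2
dp[5][8] = 2. One LCS (by backtracking along matches): 1, 6.

2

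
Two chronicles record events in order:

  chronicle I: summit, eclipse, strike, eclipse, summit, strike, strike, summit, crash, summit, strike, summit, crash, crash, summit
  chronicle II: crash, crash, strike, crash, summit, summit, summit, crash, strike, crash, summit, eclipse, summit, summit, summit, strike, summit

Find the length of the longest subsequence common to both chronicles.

Match summit (chronicle I #1, chronicle II #7); then strike (chronicle I #3, chronicle II #9); then eclipse (chronicle I #4, chronicle II #12); then summit (chronicle I #5, chronicle II #13); then summit (chronicle I #8, chronicle II #14); then summit (chronicle I #10, chronicle II #15); then strike (chronicle I #11, chronicle II #16); then summit (chronicle I #15, chronicle II #17) — 8 events in the same relative order in both. dp[15][17] = 8 confirms this is the maximum.

8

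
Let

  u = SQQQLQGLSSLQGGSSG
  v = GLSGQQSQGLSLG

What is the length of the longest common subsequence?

9

Taking S [1,3], Q [2,5], Q [3,6], Q [6,8], G [7,9], L [8,10], S [10,11], L [11,12], G [17,13] gives a common subsequence of length 9. dp[17][13] = 9 confirms this is the maximum.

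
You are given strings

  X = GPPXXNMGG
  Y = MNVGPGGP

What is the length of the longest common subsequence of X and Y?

4

Pick G [1,4], P [3,5], G [8,6], G [9,7]; all 4 characters appear in both, in order. dp[9][8] = 4 confirms this is the maximum.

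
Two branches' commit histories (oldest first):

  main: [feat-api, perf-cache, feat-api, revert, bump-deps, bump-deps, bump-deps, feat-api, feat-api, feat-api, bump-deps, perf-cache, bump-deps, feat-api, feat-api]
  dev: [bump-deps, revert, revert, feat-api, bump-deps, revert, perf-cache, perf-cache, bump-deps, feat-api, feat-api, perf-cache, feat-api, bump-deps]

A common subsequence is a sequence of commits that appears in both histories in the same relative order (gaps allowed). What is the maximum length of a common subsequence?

7

Taking feat-api at main[1]=dev[4] → perf-cache at main[2]=dev[8] → bump-deps at main[7]=dev[9] → feat-api at main[8]=dev[10] → feat-api at main[9]=dev[11] → feat-api at main[10]=dev[13] → bump-deps at main[13]=dev[14] gives a common subsequence of length 7. Since dp[15][14] = 7, nothing longer is possible.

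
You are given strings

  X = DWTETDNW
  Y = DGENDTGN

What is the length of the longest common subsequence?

Let dp[i][j] be the LCS length of the first i characters of X and the first j characters of Y. dp[i][j] = dp[i-1][j-1]+1 when the i-th and j-th characters match, else max(dp[i-1][j], dp[i][j-1]).
    ·  D  G  E  N  D  T  G  N
 ·  0  0  0  0  0  0  0  0  0
 D  0  1  1  1  1  1  1  1  1
 W  0  1  1  1  1  1  1  1  1
 T  0  1  1  1  1  1  2  2  2
 E  0  1  1  2  2  2  2  2  2
 T  0  1  1  2  2  2  3  3  3
 D  0  1  1  2  2  3  3  3  3
 N  0  1  1  2  3  3  3  3  4
 W  0  1  1  2  3  3  3  3  4
dp[8][8] = 4. One LCS (by backtracking along matches): DETN.

4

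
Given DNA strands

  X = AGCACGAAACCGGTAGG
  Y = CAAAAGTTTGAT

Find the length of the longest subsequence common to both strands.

Match C at X[3]=Y[1], then A at X[4]=Y[2], then A at X[7]=Y[3], then A at X[8]=Y[4], then A at X[9]=Y[5], then G at X[12]=Y[6], then G at X[13]=Y[10], then T at X[14]=Y[12] — 8 bases in the same relative order in both. The LCS DP gives dp[17][12] = 8, so this is optimal.

8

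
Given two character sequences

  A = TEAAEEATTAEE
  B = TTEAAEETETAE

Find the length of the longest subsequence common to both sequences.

10

Let dp[i][j] be the LCS length of the first i characters of A and the first j characters of B. dp[i][j] = dp[i-1][j-1]+1 when the i-th and j-th characters match, else max(dp[i-1][j], dp[i][j-1]).
    ·  T  T  E  A  A  E  E  T  E  T  A  E
 ·  0  0  0  0  0  0  0  0  0  0  0  0  0
 T  0  1  1  1  1  1  1  1  1  1  1  1  1
 E  0  1  1  2  2  2  2  2  2  2  2  2  2
 A  0  1  1  2  3  3  3  3  3  3  3  3  3
 A  0  1  1  2  3  4  4  4  4  4  4  4  4
 E  0  1  1  2  3  4  5  5  5  5  5  5  5
 E  0  1  1  2  3  4  5  6  6  6  6  6  6
 A  0  1  1  2  3  4  5  6  6  6  6  7  7
 T  0  1  2  2  3  4  5  6  7  7  7  7  7
 T  0  1  2  2  3  4  5  6  7  7  8  8  8
 A  0  1  2  2  3  4  5  6  7  7  8  9  9
 E  0  1  2  3  3  4  5  6  7  8  8  9 10
 E  0  1  2  3  3  4  5  6  7  8  8  9 10
dp[12][12] = 10. One LCS (by backtracking along matches): TEAAEETTAE.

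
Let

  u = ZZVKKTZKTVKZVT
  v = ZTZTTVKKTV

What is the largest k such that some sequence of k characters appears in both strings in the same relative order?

Match Z at u[1]=v[1], Z at u[2]=v[3], V at u[3]=v[6], K at u[5]=v[7], K at u[8]=v[8], T at u[9]=v[9], V at u[13]=v[10] — 7 characters in the same relative order in both. Since dp[14][10] = 7, nothing longer is possible.

7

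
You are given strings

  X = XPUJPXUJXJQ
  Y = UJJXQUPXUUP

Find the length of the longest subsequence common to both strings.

5

Taking X (X #1, Y #4), then U (X #3, Y #6), then P (X #5, Y #7), then X (X #6, Y #8), then U (X #7, Y #10) gives a common subsequence of length 5. The LCS DP gives dp[11][11] = 5, so this is optimal.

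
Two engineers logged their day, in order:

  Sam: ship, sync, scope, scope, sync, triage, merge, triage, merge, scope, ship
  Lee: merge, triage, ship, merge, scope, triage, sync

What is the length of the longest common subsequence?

Taking merge at Sam[7]=Lee[1]; then triage at Sam[8]=Lee[2]; then merge at Sam[9]=Lee[4]; then scope at Sam[10]=Lee[5] gives a common subsequence of length 4. Since dp[11][7] = 4, nothing longer is possible.

4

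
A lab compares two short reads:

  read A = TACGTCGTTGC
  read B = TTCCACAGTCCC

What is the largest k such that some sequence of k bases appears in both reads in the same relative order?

7

Let dp[i][j] be the LCS length of the first i bases of read A and the first j bases of read B. dp[i][j] = dp[i-1][j-1]+1 when the i-th and j-th bases match, else max(dp[i-1][j], dp[i][j-1]).
    ·  T  T  C  C  A  C  A  G  T  C  C  C
 ·  0  0  0  0  0  0  0  0  0  0  0  0  0
 T  0  1  1  1  1  1  1  1  1  1  1  1  1
 A  0  1  1  1  1  2  2  2  2  2  2  2  2
 C  0  1  1  2  2  2  3  3  3  3  3  3  3
 G  0  1  1  2  2  2  3  3  4  4  4  4  4
 T  0  1  2  2  2  2  3  3  4  5  5  5  5
 C  0  1  2  3  3  3  3  3  4  5  6  6  6
 G  0  1  2  3  3  3  3  3  4  5  6  6  6
 T  0  1  2  3  3  3  3  3  4  5  6  6  6
 T  0  1  2  3  3  3  3  3  4  5  6  6  6
 G  0  1  2  3  3  3  3  3  4  5  6  6  6
 C  0  1  2  3  4  4  4  4  4  5  6  7  7
dp[11][12] = 7. One LCS (by backtracking along matches): TACGTCC.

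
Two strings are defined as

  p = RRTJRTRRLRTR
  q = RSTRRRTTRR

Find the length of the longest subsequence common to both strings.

Let dp[i][j] be the LCS length of the first i characters of p and the first j characters of q. dp[i][j] = dp[i-1][j-1]+1 when the i-th and j-th characters match, else max(dp[i-1][j], dp[i][j-1]).
    ·  R  S  T  R  R  R  T  T  R  R
 ·  0  0  0  0  0  0  0  0  0  0  0
 R  0  1  1  1  1  1  1  1  1  1  1
 R  0  1  1  1  2  2  2  2  2  2  2
 T  0  1  1  2  2  2  2  3  3  3  3
 J  0  1  1  2  2  2  2  3  3  3  3
 R  0  1  1  2  3  3  3  3  3  4  4
 T  0  1  1  2  3  3  3  4  4  4  4
 R  0  1  1  2  3  4  4  4  4  5  5
 R  0  1  1  2  3  4  5  5  5  5  6
 L  0  1  1  2  3  4  5  5  5  5  6
 R  0  1  1  2  3  4  5  5  5  6  6
 T  0  1  1  2  3  4  5  6  6  6  6
 R  0  1  1  2  3  4  5  6  6  7  7
dp[12][10] = 7. One LCS (by backtracking along matches): RTRRRRR.

7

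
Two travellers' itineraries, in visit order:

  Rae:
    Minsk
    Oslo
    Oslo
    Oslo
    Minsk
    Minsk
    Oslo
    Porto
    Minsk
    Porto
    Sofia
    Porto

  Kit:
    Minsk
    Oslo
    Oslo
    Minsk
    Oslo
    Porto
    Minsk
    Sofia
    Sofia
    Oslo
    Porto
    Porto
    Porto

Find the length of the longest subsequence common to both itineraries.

Taking Minsk at Rae[1]=Kit[1], then Oslo at Rae[2]=Kit[2], then Oslo at Rae[3]=Kit[3], then Oslo at Rae[4]=Kit[5], then Minsk at Rae[5]=Kit[7], then Oslo at Rae[7]=Kit[10], then Porto at Rae[8]=Kit[11], then Porto at Rae[10]=Kit[12], then Porto at Rae[12]=Kit[13] gives a common subsequence of length 9. dp[12][13] = 9 confirms this is the maximum.

9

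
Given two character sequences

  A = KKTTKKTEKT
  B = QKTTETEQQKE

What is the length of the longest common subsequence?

Let dp[i][j] be the LCS length of the first i characters of A and the first j characters of B. dp[i][j] = dp[i-1][j-1]+1 when the i-th and j-th characters match, else max(dp[i-1][j], dp[i][j-1]).
    ·  Q  K  T  T  E  T  E  Q  Q  K  E
 ·  0  0  0  0  0  0  0  0  0  0  0  0
 K  0  0  1  1  1  1  1  1  1  1  1  1
 K  0  0  1  1  1  1  1  1  1  1  2  2
 T  0  0  1  2  2  2  2  2  2  2  2  2
 T  0  0  1  2  3  3  3  3  3  3  3  3
 K  0  0  1  2  3  3  3  3  3  3  4  4
 K  0  0  1  2  3  3  3  3  3  3  4  4
 T  0  0  1  2  3  3  4  4  4  4  4  4
 E  0  0  1  2  3  4  4  5  5  5  5  5
 K  0  0  1  2  3  4  4  5  5  5  6  6
 T  0  0  1  2  3  4  5  5  5  5  6  6
dp[10][11] = 6. One LCS (by backtracking along matches): KTTTEK.

6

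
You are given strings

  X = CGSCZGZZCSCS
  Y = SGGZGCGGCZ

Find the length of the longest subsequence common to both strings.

5

Let dp[i][j] be the LCS length of the first i characters of X and the first j characters of Y. dp[i][j] = dp[i-1][j-1]+1 when the i-th and j-th characters match, else max(dp[i-1][j], dp[i][j-1]).
    ·  S  G  G  Z  G  C  G  G  C  Z
 ·  0  0  0  0  0  0  0  0  0  0  0
 C  0  0  0  0  0  0  1  1  1  1  1
 G  0  0  1  1  1  1  1  2  2  2  2
 S  0  1  1  1  1  1  1  2  2  2  2
 C  0  1  1  1  1  1  2  2  2  3  3
 Z  0  1  1  1  2  2  2  2  2  3  4
 G  0  1  2  2  2  3  3  3  3  3  4
 Z  0  1  2  2  3  3  3  3  3  3  4
 Z  0  1  2  2  3  3  3  3  3  3  4
 C  0  1  2  2  3  3  4  4  4  4  4
 S  0  1  2  2  3  3  4  4  4  4  4
 C  0  1  2  2  3  3  4  4  4  5  5
 S  0  1  2  2  3  3  4  4  4  5  5
dp[12][10] = 5. One LCS (by backtracking along matches): GZGCC.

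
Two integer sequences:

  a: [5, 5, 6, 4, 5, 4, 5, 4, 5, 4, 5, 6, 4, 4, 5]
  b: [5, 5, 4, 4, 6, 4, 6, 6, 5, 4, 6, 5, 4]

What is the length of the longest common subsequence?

Taking 5 (a #1, b #1), then 5 (a #2, b #2), then 4 (a #4, b #3), then 4 (a #6, b #4), then 4 (a #8, b #6), then 5 (a #9, b #9), then 4 (a #10, b #10), then 5 (a #11, b #12), then 4 (a #14, b #13) gives a common subsequence of length 9. The LCS DP gives dp[15][13] = 9, so this is optimal.

9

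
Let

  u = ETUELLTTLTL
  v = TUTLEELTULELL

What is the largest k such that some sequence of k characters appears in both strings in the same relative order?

Let dp[i][j] be the LCS length of the first i characters of u and the first j characters of v. dp[i][j] = dp[i-1][j-1]+1 when the i-th and j-th characters match, else max(dp[i-1][j], dp[i][j-1]).
    ·  T  U  T  L  E  E  L  T  U  L  E  L  L
 ·  0  0  0  0  0  0  0  0  0  0  0  0  0  0
 E  0  0  0  0  0  1  1  1  1  1  1  1  1  1
 T  0  1  1  1  1  1  1  1  2  2  2  2  2  2
 U  0  1  2  2  2  2  2  2  2  3  3  3  3  3
 E  0  1  2  2  2  3  3  3  3  3  3  4  4  4
 L  0  1  2  2  3  3  3  4  4  4  4  4  5  5
 L  0  1  2  2  3  3  3  4  4  4  5  5  5  6
 T  0  1  2  3  3  3  3  4  5  5  5  5  5  6
 T  0  1  2  3  3  3  3  4  5  5  5  5  5  6
 L  0  1  2  3  4  4  4  4  5  5  6  6  6  6
 T  0  1  2  3  4  4  4  4  5  5  6  6  6  6
 L  0  1  2  3  4  4  4  5  5  5  6  6  7  7
dp[11][13] = 7. One LCS (by backtracking along matches): TUELLLL.

7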